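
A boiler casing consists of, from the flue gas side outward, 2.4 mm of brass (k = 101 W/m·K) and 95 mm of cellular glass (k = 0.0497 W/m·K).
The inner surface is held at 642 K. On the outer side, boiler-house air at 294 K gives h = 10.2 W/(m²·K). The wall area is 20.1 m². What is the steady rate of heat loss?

Q ≈ 3480 W

Treating each layer as a thermal resistance in series:
R_brass = L/(kA) = 0.0024/(101×20.1) = 1.182×10^-6 K/W
R_cellular glass = L/(kA) = 0.095/(0.0497×20.1) = 0.0951 K/W
R_outer film = 1/(h_o·A) = 1/(10.2×20.1) = 0.004878 K/W
R_total = 0.09998 K/W
Q = ΔT / R_total = 348 / 0.09998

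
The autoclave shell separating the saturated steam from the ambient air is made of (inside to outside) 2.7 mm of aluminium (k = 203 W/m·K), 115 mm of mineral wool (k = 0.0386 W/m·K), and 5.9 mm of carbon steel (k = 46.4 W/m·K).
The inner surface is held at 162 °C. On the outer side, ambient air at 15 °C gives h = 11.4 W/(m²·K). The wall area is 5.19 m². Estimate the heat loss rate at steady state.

Series thermal resistances:
R_aluminium = L/(kA) = 0.0027/(203×5.19) = 2.563×10^-6 K/W
R_mineral wool = L/(kA) = 0.115/(0.0386×5.19) = 0.574 K/W
R_carbon steel = L/(kA) = 0.0059/(46.4×5.19) = 2.45×10^-5 K/W
R_outer film = 1/(h_o·A) = 1/(11.4×5.19) = 0.0169 K/W
R_total = 0.591 K/W
Q = ΔT / R_total = 147 / 0.591

Q ≈ 249 W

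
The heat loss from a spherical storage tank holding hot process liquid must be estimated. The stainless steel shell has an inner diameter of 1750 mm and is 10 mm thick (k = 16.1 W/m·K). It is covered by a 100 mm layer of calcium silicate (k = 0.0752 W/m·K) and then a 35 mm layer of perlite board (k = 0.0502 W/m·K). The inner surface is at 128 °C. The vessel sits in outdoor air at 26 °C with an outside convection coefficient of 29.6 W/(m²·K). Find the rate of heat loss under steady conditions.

Q ≈ 569 W

Spherical conduction: R = (1/r_in − 1/r_out)/(4πk) per layer; series-sum.
R_stainless steel shell = (1/0.875 − 1/0.885)/(4π×16.1) = 6.383×10^-5 K/W
R_calcium silicate = (1/0.885 − 1/0.985)/(4π×0.0752) = 0.1214 K/W
R_perlite board = (1/0.985 − 1/1.02)/(4π×0.0502) = 0.05522 K/W
R_outer film = 1/(h·4πr_o²) = 1/(29.6×4π×1.02²) = 0.002584 K/W
R_total = 0.1793 K/W
Q = ΔT/R_total = 102/0.1793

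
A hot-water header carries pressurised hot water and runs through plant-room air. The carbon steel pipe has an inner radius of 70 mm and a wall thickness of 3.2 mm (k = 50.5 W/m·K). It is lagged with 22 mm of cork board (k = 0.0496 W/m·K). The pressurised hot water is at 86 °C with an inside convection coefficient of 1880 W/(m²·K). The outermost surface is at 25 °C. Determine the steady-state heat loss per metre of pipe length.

q′ ≈ 72.2 W/m

Radial resistances (cylindrical: R_cond = ln(r_o/r_i)/(2πkL), R_conv = 1/(h·2πrL)):
R_inner film = 1/(h_i·2πr₁L) = 1/(1880×2π×0.07×1) = 0.001209 K/W
R_carbon steel pipe wall = ln(73.2/70)/(2π×50.5×1) = 1.409×10^-4 K/W
R_cork board = ln(95.2/73.2)/(2π×0.0496×1) = 0.8432 K/W
R_total = 0.8446 K/W
Q = ΔT/R_total = 61/0.8446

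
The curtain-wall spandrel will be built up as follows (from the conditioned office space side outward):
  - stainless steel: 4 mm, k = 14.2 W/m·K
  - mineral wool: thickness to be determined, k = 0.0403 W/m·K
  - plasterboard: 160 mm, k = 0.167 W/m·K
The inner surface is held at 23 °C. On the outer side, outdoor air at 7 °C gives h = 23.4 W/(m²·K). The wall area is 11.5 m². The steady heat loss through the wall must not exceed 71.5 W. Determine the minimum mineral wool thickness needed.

Using the resistance-network approach (series):
R_stainless steel = L/(kA) = 0.004/(14.2×11.5) = 2.449×10^-5 K/W
R_plasterboard = L/(kA) = 0.16/(0.167×11.5) = 0.08331 K/W
R_outer film = 1/(h_o·A) = 1/(23.4×11.5) = 0.003716 K/W
Sum of the known resistances R_other = 0.08705 K/W
Required total resistance R_tot = ΔT/Q_allow = 16/71.5 = 0.2238 K/W
R_mineral wool = R_tot − R_other = 0.1367 K/W
L = R·k·A = 0.1367×0.0403×11.5

L ≈ 63.4 mm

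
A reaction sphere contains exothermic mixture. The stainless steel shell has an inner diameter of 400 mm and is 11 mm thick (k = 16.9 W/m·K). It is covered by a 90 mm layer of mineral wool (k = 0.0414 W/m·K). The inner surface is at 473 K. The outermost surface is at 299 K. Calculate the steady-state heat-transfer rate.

Q ≈ 63.9 W

Radial (spherical) resistances in series:
R_stainless steel shell = (1/0.2 − 1/0.211)/(4π×16.9) = 0.001227 K/W
R_mineral wool = (1/0.211 − 1/0.301)/(4π×0.0414) = 2.724 K/W
R_total = 2.725 K/W
Q = ΔT/R_total = 174/2.725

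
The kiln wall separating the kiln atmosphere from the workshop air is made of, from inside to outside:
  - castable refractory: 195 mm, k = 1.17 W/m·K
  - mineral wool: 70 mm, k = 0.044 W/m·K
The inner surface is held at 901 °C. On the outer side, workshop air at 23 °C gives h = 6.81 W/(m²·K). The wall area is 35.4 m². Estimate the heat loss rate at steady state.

Treating each layer as a thermal resistance in series:
R_castable refractory = L/(kA) = 0.195/(1.17×35.4) = 0.004708 K/W
R_mineral wool = L/(kA) = 0.07/(0.044×35.4) = 0.04494 K/W
R_outer film = 1/(h_o·A) = 1/(6.81×35.4) = 0.004148 K/W
R_total = 0.0538 K/W
Q = ΔT / R_total = 878 / 0.0538

Q ≈ 16300 W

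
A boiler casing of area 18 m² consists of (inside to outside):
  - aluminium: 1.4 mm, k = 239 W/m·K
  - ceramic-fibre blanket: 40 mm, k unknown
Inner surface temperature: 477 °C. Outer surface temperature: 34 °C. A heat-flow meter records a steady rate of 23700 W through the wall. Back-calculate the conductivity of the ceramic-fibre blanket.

Thermal resistances in series:
R_aluminium = L/(kA) = 0.0014/(239×18) = 3.254×10^-7 K/W
Sum of known resistances R_other = 3.254×10^-7 K/W
Total R = ΔT/Q = 443/23700 = 0.01869 K/W
R_ceramic-fibre blanket = R_total − R_other = 0.01869 K/W
k = L/(R·A) = 0.04/(0.01869×18)

k ≈ 0.119 W/(m·K)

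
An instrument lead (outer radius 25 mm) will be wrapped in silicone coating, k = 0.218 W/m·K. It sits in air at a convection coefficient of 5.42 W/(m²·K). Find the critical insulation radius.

r_cr ≈ 40.2 mm

For a cylinder r_cr = k/h = 0.218/5.42
r_cr = 40.2 mm; since the bare radius (25 mm) is below r_cr, adding a thin layer of insulation will *increase* heat loss.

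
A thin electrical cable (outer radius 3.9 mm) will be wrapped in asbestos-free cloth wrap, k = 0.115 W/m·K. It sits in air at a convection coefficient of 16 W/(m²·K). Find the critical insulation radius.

For a cylinder r_cr = k/h = 0.115/16
r_cr = 7.19 mm; since the bare radius (3.9 mm) is below r_cr, adding a thin layer of insulation will *increase* heat loss.

r_cr ≈ 7.19 mm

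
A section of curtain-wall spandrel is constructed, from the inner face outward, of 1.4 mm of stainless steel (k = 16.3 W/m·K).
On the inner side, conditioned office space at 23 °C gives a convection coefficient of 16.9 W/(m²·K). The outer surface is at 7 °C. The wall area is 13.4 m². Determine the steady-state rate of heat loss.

Model the wall as resistances in series:
R_inner film = 1/(h_i·A) = 1/(16.9×13.4) = 0.004416 K/W
R_stainless steel = L/(kA) = 0.0014/(16.3×13.4) = 6.41×10^-6 K/W
R_total = 0.004422 K/W
Q = ΔT / R_total = 16 / 0.004422

Q ≈ 3620 W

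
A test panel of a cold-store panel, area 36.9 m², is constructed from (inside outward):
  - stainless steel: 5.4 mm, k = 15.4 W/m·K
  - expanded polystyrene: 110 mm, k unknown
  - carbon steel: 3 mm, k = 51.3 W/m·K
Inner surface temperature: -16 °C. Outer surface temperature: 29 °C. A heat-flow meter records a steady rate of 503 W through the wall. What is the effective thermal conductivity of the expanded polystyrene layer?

k ≈ 0.0333 W/(m·K)

Using the resistance-network approach (series):
R_stainless steel = L/(kA) = 0.0054/(15.4×36.9) = 9.503×10^-6 K/W
R_carbon steel = L/(kA) = 0.003/(51.3×36.9) = 1.585×10^-6 K/W
Sum of known resistances R_other = 1.109×10^-5 K/W
Total R = ΔT/Q = 45/503 = 0.08946 K/W
R_expanded polystyrene = R_total − R_other = 0.08945 K/W
k = L/(R·A) = 0.11/(0.08945×36.9)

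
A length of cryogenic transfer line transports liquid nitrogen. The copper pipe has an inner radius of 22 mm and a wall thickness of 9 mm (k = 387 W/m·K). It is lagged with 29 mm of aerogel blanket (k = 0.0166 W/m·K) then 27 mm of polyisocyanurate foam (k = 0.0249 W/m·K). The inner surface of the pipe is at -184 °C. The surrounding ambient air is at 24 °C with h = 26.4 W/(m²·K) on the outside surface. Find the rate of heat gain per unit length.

Per-layer cylindrical resistances, series-summed:
R_copper pipe wall = ln(31/22)/(2π×387×1) = 1.41×10^-4 K/W
R_aerogel blanket = ln(60/31)/(2π×0.0166×1) = 6.331 K/W
R_polyisocyanurate foam = ln(87/60)/(2π×0.0249×1) = 2.375 K/W
R_outer film = 1/(h_o·2πr_oL) = 1/(26.4×2π×0.087×1) = 0.06929 K/W
R_total = 8.776 K/W
Q = ΔT/R_total = 208/8.776

q′ ≈ 23.7 W/m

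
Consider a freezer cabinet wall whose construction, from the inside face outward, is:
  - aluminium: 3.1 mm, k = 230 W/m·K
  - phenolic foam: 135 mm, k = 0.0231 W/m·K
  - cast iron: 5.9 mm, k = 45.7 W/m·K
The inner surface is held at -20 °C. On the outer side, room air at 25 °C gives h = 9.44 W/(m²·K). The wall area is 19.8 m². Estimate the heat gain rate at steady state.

Using the resistance-network approach (series):
R_aluminium = L/(kA) = 0.0031/(230×19.8) = 6.807×10^-7 K/W
R_phenolic foam = L/(kA) = 0.135/(0.0231×19.8) = 0.2952 K/W
R_cast iron = L/(kA) = 0.0059/(45.7×19.8) = 6.52×10^-6 K/W
R_outer film = 1/(h_o·A) = 1/(9.44×19.8) = 0.00535 K/W
R_total = 0.3005 K/W
Q = ΔT / R_total = 45 / 0.3005

Q ≈ 150 W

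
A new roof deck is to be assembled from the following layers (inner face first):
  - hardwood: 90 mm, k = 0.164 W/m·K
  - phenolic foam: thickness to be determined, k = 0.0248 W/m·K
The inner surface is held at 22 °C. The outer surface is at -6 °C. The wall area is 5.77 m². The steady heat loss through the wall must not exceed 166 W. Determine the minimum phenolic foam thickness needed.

L ≈ 10.5 mm

Model the wall as resistances in series:
R_hardwood = L/(kA) = 0.09/(0.164×5.77) = 0.09511 K/W
Sum of the known resistances R_other = 0.09511 K/W
Required total resistance R_tot = ΔT/Q_allow = 28/166 = 0.1687 K/W
R_phenolic foam = R_tot − R_other = 0.07357 K/W
L = R·k·A = 0.07357×0.0248×5.77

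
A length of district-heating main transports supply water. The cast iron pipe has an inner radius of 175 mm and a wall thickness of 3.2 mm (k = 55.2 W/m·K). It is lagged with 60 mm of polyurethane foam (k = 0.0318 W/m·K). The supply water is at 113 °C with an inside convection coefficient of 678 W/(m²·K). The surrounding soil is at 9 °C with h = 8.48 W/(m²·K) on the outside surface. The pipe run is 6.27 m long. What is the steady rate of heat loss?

Treating each annulus and film as a series resistance:
R_inner film = 1/(h_i·2πr₁L) = 1/(678×2π×0.175×6.27) = 2.139×10^-4 K/W
R_cast iron pipe wall = ln(178.2/175)/(2π×55.2×6.27) = 8.333×10^-6 K/W
R_polyurethane foam = ln(238.2/178.2)/(2π×0.0318×6.27) = 0.2316 K/W
R_outer film = 1/(h_o·2πr_oL) = 1/(8.48×2π×0.2382×6.27) = 0.01257 K/W
R_total = 0.2444 K/W
Q = ΔT/R_total = 104/0.2444

Q ≈ 425 W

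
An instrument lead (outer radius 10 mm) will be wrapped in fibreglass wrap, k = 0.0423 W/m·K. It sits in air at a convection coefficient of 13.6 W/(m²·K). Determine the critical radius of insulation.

r_cr ≈ 3.11 mm

For a cylinder r_cr = k/h = 0.0423/13.6
r_cr = 3.11 mm; since the bare radius (10 mm) is above r_cr, any added insulation will reduce heat loss.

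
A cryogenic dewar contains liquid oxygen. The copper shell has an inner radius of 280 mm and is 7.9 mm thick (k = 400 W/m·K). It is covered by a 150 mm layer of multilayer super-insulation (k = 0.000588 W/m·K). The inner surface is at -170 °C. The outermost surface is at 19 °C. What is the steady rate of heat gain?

Spherical conduction: R = (1/r_in − 1/r_out)/(4πk) per layer; series-sum.
R_copper shell = (1/0.28 − 1/0.2879)/(4π×400) = 1.95×10^-5 K/W
R_multilayer super-insulation = (1/0.2879 − 1/0.4379)/(4π×0.000588) = 161 K/W
R_total = 161 K/W
Q = ΔT/R_total = 189/161

Q ≈ 1.17 W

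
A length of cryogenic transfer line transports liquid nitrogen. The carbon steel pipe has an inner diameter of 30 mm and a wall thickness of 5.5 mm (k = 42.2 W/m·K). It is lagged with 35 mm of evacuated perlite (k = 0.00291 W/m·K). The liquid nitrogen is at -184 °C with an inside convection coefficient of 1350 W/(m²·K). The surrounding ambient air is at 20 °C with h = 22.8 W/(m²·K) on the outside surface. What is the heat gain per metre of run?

q′ ≈ 3.74 W/m

Treating each annulus and film as a series resistance:
R_inner film = 1/(h_i·2πr₁L) = 1/(1350×2π×0.015×1) = 0.00786 K/W
R_carbon steel pipe wall = ln(20.5/15)/(2π×42.2×1) = 0.001178 K/W
R_evacuated perlite = ln(55.5/20.5)/(2π×0.00291×1) = 54.47 K/W
R_outer film = 1/(h_o·2πr_oL) = 1/(22.8×2π×0.0555×1) = 0.1258 K/W
R_total = 54.61 K/W
Q = ΔT/R_total = 204/54.61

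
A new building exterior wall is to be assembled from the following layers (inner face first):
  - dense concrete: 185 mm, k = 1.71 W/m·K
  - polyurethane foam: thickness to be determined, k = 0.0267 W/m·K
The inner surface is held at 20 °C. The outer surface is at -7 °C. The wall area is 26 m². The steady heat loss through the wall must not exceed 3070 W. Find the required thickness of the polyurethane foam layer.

L ≈ 3.22 mm

Using the resistance-network approach (series):
R_dense concrete = L/(kA) = 0.185/(1.71×26) = 0.004161 K/W
Sum of the known resistances R_other = 0.004161 K/W
Required total resistance R_tot = ΔT/Q_allow = 27/3070 = 0.008795 K/W
R_polyurethane foam = R_tot − R_other = 0.004634 K/W
L = R·k·A = 0.004634×0.0267×26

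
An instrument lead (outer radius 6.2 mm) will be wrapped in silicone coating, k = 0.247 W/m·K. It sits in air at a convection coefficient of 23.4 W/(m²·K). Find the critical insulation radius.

For a cylinder r_cr = k/h = 0.247/23.4
r_cr = 10.6 mm; since the bare radius (6.2 mm) is below r_cr, adding a thin layer of insulation will *increase* heat loss.

r_cr ≈ 10.6 mm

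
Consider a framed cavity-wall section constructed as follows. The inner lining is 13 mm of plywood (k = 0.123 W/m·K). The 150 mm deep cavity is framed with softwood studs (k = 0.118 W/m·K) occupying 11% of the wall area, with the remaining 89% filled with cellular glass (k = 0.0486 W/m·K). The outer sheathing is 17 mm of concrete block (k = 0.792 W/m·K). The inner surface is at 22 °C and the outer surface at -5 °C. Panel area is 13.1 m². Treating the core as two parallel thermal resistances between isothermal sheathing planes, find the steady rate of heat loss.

Sheathing layers in series; stud and cavity paths in parallel between them.
R_inner = 0.013/(0.123×13.1) = 0.008068 K/W
R_stud  = 0.15/(0.118×0.11×13.1) = 0.8822 K/W
R_cav   = 0.15/(0.0486×0.89×13.1) = 0.2647 K/W
1/R_core = 1/R_stud + 1/R_cav → R_core = 0.2036 K/W
R_outer = 0.017/(0.792×13.1) = 0.001639 K/W
R_total = 0.2133 K/W
Q = ΔT/R_total = 27/0.2133

Q ≈ 127 W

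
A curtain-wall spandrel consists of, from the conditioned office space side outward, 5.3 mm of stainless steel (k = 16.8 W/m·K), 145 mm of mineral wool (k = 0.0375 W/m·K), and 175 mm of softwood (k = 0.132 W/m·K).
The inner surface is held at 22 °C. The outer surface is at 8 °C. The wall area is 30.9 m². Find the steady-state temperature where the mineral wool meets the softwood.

T ≈ 11.6 °C

Using the resistance-network approach (series):
R_stainless steel = L/(kA) = 0.0053/(16.8×30.9) = 1.021×10^-5 K/W
R_mineral wool = L/(kA) = 0.145/(0.0375×30.9) = 0.1251 K/W
R_softwood = L/(kA) = 0.175/(0.132×30.9) = 0.0429 K/W
R_total = 0.168 K/W;  Q = ΔT/R_total = 14/0.168 = 83.31 W
T_interface = T_inner − Q·ΣR(inner→interface) = 22 − 83.3×0.1251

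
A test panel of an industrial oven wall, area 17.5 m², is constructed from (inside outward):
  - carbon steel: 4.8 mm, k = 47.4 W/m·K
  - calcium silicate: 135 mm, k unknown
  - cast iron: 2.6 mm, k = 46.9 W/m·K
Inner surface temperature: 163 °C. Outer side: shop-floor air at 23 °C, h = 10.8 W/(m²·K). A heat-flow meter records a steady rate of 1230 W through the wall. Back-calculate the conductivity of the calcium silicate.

k ≈ 0.0711 W/(m·K)

Series thermal resistances:
R_carbon steel = L/(kA) = 0.0048/(47.4×17.5) = 5.787×10^-6 K/W
R_cast iron = L/(kA) = 0.0026/(46.9×17.5) = 3.168×10^-6 K/W
R_outer film = 1/(h_o·A) = 1/(10.8×17.5) = 0.005291 K/W
Sum of known resistances R_other = 0.0053 K/W
Total R = ΔT/Q = 140/1230 = 0.1138 K/W
R_calcium silicate = R_total − R_other = 0.1085 K/W
k = L/(R·A) = 0.135/(0.1085×17.5)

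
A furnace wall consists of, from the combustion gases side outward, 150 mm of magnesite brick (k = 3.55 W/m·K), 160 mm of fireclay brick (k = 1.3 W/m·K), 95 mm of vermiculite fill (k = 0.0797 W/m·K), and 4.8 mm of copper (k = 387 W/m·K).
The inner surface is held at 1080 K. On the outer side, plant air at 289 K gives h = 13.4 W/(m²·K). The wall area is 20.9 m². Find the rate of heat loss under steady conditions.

Thermal resistances in series:
R_magnesite brick = L/(kA) = 0.15/(3.55×20.9) = 0.002022 K/W
R_fireclay brick = L/(kA) = 0.16/(1.3×20.9) = 0.005889 K/W
R_vermiculite fill = L/(kA) = 0.095/(0.0797×20.9) = 0.05703 K/W
R_copper = L/(kA) = 0.0048/(387×20.9) = 5.934×10^-7 K/W
R_outer film = 1/(h_o·A) = 1/(13.4×20.9) = 0.003571 K/W
R_total = 0.06851 K/W
Q = ΔT / R_total = 791 / 0.06851

Q ≈ 11500 W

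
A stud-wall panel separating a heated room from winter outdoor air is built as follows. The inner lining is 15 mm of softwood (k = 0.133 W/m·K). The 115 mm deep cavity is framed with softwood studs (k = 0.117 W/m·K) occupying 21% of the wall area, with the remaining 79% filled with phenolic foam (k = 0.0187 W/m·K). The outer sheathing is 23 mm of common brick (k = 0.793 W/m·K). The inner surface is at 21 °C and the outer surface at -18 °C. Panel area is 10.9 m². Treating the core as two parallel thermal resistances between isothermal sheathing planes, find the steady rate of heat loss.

Sheathing layers in series; stud and cavity paths in parallel between them.
R_inner = 0.015/(0.133×10.9) = 0.01035 K/W
R_stud  = 0.115/(0.117×0.21×10.9) = 0.4294 K/W
R_cav   = 0.115/(0.0187×0.79×10.9) = 0.7142 K/W
1/R_core = 1/R_stud + 1/R_cav → R_core = 0.2682 K/W
R_outer = 0.023/(0.793×10.9) = 0.002661 K/W
R_total = 0.2812 K/W
Q = ΔT/R_total = 39/0.2812

Q ≈ 139 W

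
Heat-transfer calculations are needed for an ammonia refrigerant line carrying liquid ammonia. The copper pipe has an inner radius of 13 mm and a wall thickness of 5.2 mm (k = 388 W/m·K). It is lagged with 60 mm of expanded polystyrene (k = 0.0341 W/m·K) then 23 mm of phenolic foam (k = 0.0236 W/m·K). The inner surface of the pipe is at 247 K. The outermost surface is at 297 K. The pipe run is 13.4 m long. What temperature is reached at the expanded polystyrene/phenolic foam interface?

Radial resistances (cylindrical: R_cond = ln(r_o/r_i)/(2πkL), R_conv = 1/(h·2πrL)):
R_copper pipe wall = ln(18.2/13)/(2π×388×13.4) = 1.03×10^-5 K/W
R_expanded polystyrene = ln(78.2/18.2)/(2π×0.0341×13.4) = 0.5078 K/W
R_phenolic foam = ln(101.2/78.2)/(2π×0.0236×13.4) = 0.1298 K/W
R_total = 0.6375 K/W
Q = ΔT/R_total = 50/0.6375
Q = 78.4 W
T_interface = T_inner + Q·ΣR(inner→interface) = 247 + 78.4×0.5078

T ≈ 287 K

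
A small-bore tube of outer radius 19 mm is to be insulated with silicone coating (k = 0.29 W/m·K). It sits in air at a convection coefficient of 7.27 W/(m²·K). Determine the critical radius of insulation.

For a cylinder r_cr = k/h = 0.29/7.27
r_cr = 39.9 mm; since the bare radius (19 mm) is below r_cr, adding a thin layer of insulation will *increase* heat loss.

r_cr ≈ 39.9 mm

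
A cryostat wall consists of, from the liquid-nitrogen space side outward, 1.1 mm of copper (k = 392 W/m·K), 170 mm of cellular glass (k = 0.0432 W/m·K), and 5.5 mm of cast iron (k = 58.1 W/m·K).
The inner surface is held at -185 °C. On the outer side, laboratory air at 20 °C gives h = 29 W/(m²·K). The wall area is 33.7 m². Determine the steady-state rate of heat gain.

Q ≈ 1740 W

Using the resistance-network approach (series):
R_copper = L/(kA) = 0.0011/(392×33.7) = 8.327×10^-8 K/W
R_cellular glass = L/(kA) = 0.17/(0.0432×33.7) = 0.1168 K/W
R_cast iron = L/(kA) = 0.0055/(58.1×33.7) = 2.809×10^-6 K/W
R_outer film = 1/(h_o·A) = 1/(29×33.7) = 0.001023 K/W
R_total = 0.1178 K/W
Q = ΔT / R_total = 205 / 0.1178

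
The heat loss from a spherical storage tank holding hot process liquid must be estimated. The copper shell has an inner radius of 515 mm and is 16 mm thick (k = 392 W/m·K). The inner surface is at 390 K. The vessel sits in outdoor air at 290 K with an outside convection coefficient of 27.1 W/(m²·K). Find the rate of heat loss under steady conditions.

For a spherical shell R = (1/r₁ − 1/r₂)/(4πk); film R = 1/(h·4πr²). In series:
R_copper shell = (1/0.515 − 1/0.531)/(4π×392) = 1.188×10^-5 K/W
R_outer film = 1/(h·4πr_o²) = 1/(27.1×4π×0.531²) = 0.01041 K/W
R_total = 0.01043 K/W
Q = ΔT/R_total = 100/0.01043

Q ≈ 9590 W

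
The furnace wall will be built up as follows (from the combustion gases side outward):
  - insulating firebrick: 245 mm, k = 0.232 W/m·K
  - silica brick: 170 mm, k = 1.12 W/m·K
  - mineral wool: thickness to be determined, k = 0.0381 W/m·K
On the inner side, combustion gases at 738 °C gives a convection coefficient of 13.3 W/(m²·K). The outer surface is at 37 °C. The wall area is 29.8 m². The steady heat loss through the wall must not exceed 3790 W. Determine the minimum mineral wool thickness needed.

Series thermal resistances:
R_inner film = 1/(h_i·A) = 1/(13.3×29.8) = 0.002523 K/W
R_insulating firebrick = L/(kA) = 0.245/(0.232×29.8) = 0.03544 K/W
R_silica brick = L/(kA) = 0.17/(1.12×29.8) = 0.005093 K/W
Sum of the known resistances R_other = 0.04305 K/W
Required total resistance R_tot = ΔT/Q_allow = 701/3790 = 0.185 K/W
R_mineral wool = R_tot − R_other = 0.1419 K/W
L = R·k·A = 0.1419×0.0381×29.8

L ≈ 161 mm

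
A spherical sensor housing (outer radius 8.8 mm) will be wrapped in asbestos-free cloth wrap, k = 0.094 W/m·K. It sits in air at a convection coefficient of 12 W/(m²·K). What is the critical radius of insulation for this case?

For a sphere r_cr = 2k/h = 2×0.094/12
r_cr = 15.7 mm; since the bare radius (8.8 mm) is below r_cr, adding a thin layer of insulation will *increase* heat loss.

r_cr ≈ 15.7 mm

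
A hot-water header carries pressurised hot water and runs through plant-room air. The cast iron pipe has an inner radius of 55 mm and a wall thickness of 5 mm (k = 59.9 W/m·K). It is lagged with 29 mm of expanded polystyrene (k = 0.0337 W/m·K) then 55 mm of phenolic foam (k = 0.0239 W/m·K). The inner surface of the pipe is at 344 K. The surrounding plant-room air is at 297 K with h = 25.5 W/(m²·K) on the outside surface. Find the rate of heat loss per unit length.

q′ ≈ 9.2 W/m

Per-layer cylindrical resistances, series-summed:
R_cast iron pipe wall = ln(60/55)/(2π×59.9×1) = 2.312×10^-4 K/W
R_expanded polystyrene = ln(89/60)/(2π×0.0337×1) = 1.862 K/W
R_phenolic foam = ln(144/89)/(2π×0.0239×1) = 3.204 K/W
R_outer film = 1/(h_o·2πr_oL) = 1/(25.5×2π×0.144×1) = 0.04334 K/W
R_total = 5.11 K/W
Q = ΔT/R_total = 47/5.11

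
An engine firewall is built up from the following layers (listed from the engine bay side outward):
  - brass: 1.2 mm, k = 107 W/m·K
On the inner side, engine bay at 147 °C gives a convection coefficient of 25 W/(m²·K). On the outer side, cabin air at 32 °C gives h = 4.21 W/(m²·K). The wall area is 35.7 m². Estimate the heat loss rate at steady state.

Thermal resistances in series:
R_inner film = 1/(h_i·A) = 1/(25×35.7) = 0.00112 K/W
R_brass = L/(kA) = 0.0012/(107×35.7) = 3.141×10^-7 K/W
R_outer film = 1/(h_o·A) = 1/(4.21×35.7) = 0.006653 K/W
R_total = 0.007774 K/W
Q = ΔT / R_total = 115 / 0.007774

Q ≈ 14800 W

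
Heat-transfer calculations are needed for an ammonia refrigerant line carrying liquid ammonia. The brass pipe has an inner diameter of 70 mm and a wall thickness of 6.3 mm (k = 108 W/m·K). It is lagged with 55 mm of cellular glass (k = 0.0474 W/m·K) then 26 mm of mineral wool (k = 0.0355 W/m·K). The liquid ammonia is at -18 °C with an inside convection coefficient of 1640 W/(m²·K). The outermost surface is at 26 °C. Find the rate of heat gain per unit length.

Cylindrical conduction, so R = ln(r₂/r₁)/(2πkL) per layer, in series:
R_inner film = 1/(h_i·2πr₁L) = 1/(1640×2π×0.035×1) = 0.002773 K/W
R_brass pipe wall = ln(41.3/35)/(2π×108×1) = 2.439×10^-4 K/W
R_cellular glass = ln(96.3/41.3)/(2π×0.0474×1) = 2.843 K/W
R_mineral wool = ln(122.3/96.3)/(2π×0.0355×1) = 1.072 K/W
R_total = 3.917 K/W
Q = ΔT/R_total = 44/3.917

q′ ≈ 11.2 W/m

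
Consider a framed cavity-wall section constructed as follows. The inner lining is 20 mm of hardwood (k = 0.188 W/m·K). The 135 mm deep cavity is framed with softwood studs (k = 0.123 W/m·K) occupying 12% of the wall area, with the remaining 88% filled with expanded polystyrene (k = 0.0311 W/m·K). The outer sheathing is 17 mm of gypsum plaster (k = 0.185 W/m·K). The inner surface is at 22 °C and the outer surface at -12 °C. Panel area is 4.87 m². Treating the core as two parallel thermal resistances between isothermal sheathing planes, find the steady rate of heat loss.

Q ≈ 48.7 W

Sheathing layers in series; stud and cavity paths in parallel between them.
R_inner = 0.02/(0.188×4.87) = 0.02184 K/W
R_stud  = 0.135/(0.123×0.12×4.87) = 1.878 K/W
R_cav   = 0.135/(0.0311×0.88×4.87) = 1.013 K/W
1/R_core = 1/R_stud + 1/R_cav → R_core = 0.658 K/W
R_outer = 0.017/(0.185×4.87) = 0.01887 K/W
R_total = 0.6987 K/W
Q = ΔT/R_total = 34/0.6987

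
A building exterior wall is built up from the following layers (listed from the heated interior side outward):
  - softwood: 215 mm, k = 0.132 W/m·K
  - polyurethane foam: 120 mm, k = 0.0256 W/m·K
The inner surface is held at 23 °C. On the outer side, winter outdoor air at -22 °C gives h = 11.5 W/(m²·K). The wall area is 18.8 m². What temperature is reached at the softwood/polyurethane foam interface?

Thermal resistances in series:
R_softwood = L/(kA) = 0.215/(0.132×18.8) = 0.08664 K/W
R_polyurethane foam = L/(kA) = 0.12/(0.0256×18.8) = 0.2493 K/W
R_outer film = 1/(h_o·A) = 1/(11.5×18.8) = 0.004625 K/W
R_total = 0.3406 K/W;  Q = ΔT/R_total = 45/0.3406 = 132.1 W
T_interface = T_inner − Q·ΣR(inner→interface) = 23 − 132×0.08664

T ≈ 11.6 °C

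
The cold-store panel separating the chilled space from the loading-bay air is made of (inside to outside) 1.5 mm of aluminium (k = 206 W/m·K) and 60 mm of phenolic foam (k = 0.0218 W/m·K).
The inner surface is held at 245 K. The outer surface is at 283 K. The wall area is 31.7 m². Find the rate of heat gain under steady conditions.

Q ≈ 438 W

Treating each layer as a thermal resistance in series:
R_aluminium = L/(kA) = 0.0015/(206×31.7) = 2.297×10^-7 K/W
R_phenolic foam = L/(kA) = 0.06/(0.0218×31.7) = 0.08682 K/W
R_total = 0.08682 K/W
Q = ΔT / R_total = 38 / 0.08682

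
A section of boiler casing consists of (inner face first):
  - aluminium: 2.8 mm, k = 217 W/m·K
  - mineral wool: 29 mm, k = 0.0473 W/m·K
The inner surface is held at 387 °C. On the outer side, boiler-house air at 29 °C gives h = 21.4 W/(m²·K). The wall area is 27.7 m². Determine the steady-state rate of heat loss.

Q ≈ 15000 W

Using the resistance-network approach (series):
R_aluminium = L/(kA) = 0.0028/(217×27.7) = 4.658×10^-7 K/W
R_mineral wool = L/(kA) = 0.029/(0.0473×27.7) = 0.02213 K/W
R_outer film = 1/(h_o·A) = 1/(21.4×27.7) = 0.001687 K/W
R_total = 0.02382 K/W
Q = ΔT / R_total = 358 / 0.02382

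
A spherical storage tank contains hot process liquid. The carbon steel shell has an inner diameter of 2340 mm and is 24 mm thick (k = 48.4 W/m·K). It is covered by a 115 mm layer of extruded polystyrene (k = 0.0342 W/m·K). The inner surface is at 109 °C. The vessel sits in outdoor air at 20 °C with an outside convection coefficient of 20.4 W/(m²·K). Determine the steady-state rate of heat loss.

Q ≈ 513 W

For a spherical shell R = (1/r₁ − 1/r₂)/(4πk); film R = 1/(h·4πr²). In series:
R_carbon steel shell = (1/1.17 − 1/1.194)/(4π×48.4) = 2.825×10^-5 K/W
R_extruded polystyrene = (1/1.194 − 1/1.309)/(4π×0.0342) = 0.1712 K/W
R_outer film = 1/(h·4πr_o²) = 1/(20.4×4π×1.309²) = 0.002277 K/W
R_total = 0.1735 K/W
Q = ΔT/R_total = 89/0.1735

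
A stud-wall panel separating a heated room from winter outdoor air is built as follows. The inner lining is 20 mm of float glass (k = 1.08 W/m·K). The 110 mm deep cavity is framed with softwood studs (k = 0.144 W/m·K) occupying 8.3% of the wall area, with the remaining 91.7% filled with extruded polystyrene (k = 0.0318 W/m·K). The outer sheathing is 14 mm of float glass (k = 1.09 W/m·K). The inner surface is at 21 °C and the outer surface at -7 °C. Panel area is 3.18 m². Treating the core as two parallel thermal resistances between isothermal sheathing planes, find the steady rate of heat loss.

Sheathing layers in series; stud and cavity paths in parallel between them.
R_inner = 0.02/(1.08×3.18) = 0.005823 K/W
R_stud  = 0.11/(0.144×0.083×3.18) = 2.894 K/W
R_cav   = 0.11/(0.0318×0.917×3.18) = 1.186 K/W
1/R_core = 1/R_stud + 1/R_cav → R_core = 0.8414 K/W
R_outer = 0.014/(1.09×3.18) = 0.004039 K/W
R_total = 0.8512 K/W
Q = ΔT/R_total = 28/0.8512

Q ≈ 32.9 W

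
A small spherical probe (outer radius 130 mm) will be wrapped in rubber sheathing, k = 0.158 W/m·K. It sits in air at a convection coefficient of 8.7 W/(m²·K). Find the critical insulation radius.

For a sphere r_cr = 2k/h = 2×0.158/8.7
r_cr = 36.3 mm; since the bare radius (130 mm) is above r_cr, any added insulation will reduce heat loss.

r_cr ≈ 36.3 mm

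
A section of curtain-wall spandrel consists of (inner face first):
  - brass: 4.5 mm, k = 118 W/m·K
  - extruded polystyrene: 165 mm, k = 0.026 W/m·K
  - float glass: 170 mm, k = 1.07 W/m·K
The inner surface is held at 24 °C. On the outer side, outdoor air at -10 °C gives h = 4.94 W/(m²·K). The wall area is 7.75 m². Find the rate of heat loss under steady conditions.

Series thermal resistances:
R_brass = L/(kA) = 0.0045/(118×7.75) = 4.921×10^-6 K/W
R_extruded polystyrene = L/(kA) = 0.165/(0.026×7.75) = 0.8189 K/W
R_float glass = L/(kA) = 0.17/(1.07×7.75) = 0.0205 K/W
R_outer film = 1/(h_o·A) = 1/(4.94×7.75) = 0.02612 K/W
R_total = 0.8655 K/W
Q = ΔT / R_total = 34 / 0.8655

Q ≈ 39.3 W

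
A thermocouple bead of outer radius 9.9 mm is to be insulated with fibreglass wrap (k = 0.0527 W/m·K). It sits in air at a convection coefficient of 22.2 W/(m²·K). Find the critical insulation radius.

For a sphere r_cr = 2k/h = 2×0.0527/22.2
r_cr = 4.75 mm; since the bare radius (9.9 mm) is above r_cr, any added insulation will reduce heat loss.

r_cr ≈ 4.75 mm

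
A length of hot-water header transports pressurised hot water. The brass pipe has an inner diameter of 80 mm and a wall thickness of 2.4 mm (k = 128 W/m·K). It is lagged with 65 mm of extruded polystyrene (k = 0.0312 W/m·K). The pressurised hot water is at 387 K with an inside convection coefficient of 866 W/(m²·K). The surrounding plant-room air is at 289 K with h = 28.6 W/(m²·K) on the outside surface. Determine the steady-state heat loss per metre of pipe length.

Treating each annulus and film as a series resistance:
R_inner film = 1/(h_i·2πr₁L) = 1/(866×2π×0.04×1) = 0.004595 K/W
R_brass pipe wall = ln(42.4/40)/(2π×128×1) = 7.245×10^-5 K/W
R_extruded polystyrene = ln(107.4/42.4)/(2π×0.0312×1) = 4.741 K/W
R_outer film = 1/(h_o·2πr_oL) = 1/(28.6×2π×0.1074×1) = 0.05181 K/W
R_total = 4.798 K/W
Q = ΔT/R_total = 98/4.798

q′ ≈ 20.4 W/m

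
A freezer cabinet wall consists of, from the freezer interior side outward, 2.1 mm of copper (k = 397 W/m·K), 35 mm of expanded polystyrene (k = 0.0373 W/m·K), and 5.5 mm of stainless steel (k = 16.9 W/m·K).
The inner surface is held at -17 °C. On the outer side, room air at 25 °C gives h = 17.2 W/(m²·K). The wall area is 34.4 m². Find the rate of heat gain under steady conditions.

Q ≈ 1450 W

Using the resistance-network approach (series):
R_copper = L/(kA) = 0.0021/(397×34.4) = 1.538×10^-7 K/W
R_expanded polystyrene = L/(kA) = 0.035/(0.0373×34.4) = 0.02728 K/W
R_stainless steel = L/(kA) = 0.0055/(16.9×34.4) = 9.461×10^-6 K/W
R_outer film = 1/(h_o·A) = 1/(17.2×34.4) = 0.00169 K/W
R_total = 0.02898 K/W
Q = ΔT / R_total = 42 / 0.02898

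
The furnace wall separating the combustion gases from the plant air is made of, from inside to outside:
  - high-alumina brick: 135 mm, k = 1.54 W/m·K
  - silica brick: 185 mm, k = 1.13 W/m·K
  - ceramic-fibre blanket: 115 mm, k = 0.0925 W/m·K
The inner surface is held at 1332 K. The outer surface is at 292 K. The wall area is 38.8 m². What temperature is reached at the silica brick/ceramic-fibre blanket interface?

Model the wall as resistances in series:
R_high-alumina brick = L/(kA) = 0.135/(1.54×38.8) = 0.002259 K/W
R_silica brick = L/(kA) = 0.185/(1.13×38.8) = 0.00422 K/W
R_ceramic-fibre blanket = L/(kA) = 0.115/(0.0925×38.8) = 0.03204 K/W
R_total = 0.03852 K/W;  Q = ΔT/R_total = 1040/0.03852 = 27000 W
T_interface = T_inner − Q·ΣR(inner→interface) = 1332 − 27000×0.006479

T ≈ 1160 K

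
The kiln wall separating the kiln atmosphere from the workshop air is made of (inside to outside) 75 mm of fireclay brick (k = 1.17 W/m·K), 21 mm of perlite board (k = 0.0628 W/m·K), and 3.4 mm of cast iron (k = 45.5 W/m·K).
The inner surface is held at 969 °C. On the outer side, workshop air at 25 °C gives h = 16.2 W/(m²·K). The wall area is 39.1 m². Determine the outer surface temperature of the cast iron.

T ≈ 152 °C

Treating each layer as a thermal resistance in series:
R_fireclay brick = L/(kA) = 0.075/(1.17×39.1) = 0.001639 K/W
R_perlite board = L/(kA) = 0.021/(0.0628×39.1) = 0.008552 K/W
R_cast iron = L/(kA) = 0.0034/(45.5×39.1) = 1.911×10^-6 K/W
R_outer film = 1/(h_o·A) = 1/(16.2×39.1) = 0.001579 K/W
R_total = 0.01177 K/W;  Q = ΔT/R_total = 944/0.01177 = 80190 W
T_interface = T_inner − Q·ΣR(inner→interface) = 969 − 80200×0.01019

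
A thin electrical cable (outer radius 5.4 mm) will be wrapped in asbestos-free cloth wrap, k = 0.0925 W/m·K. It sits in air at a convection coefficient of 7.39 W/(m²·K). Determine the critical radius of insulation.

r_cr ≈ 12.5 mm

For a cylinder r_cr = k/h = 0.0925/7.39
r_cr = 12.5 mm; since the bare radius (5.4 mm) is below r_cr, adding a thin layer of insulation will *increase* heat loss.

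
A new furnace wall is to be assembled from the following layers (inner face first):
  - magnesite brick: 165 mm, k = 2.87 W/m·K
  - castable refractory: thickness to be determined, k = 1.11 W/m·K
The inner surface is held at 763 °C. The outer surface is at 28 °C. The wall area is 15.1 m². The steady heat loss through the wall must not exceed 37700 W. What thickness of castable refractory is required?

Series thermal resistances:
R_magnesite brick = L/(kA) = 0.165/(2.87×15.1) = 0.003807 K/W
Sum of the known resistances R_other = 0.003807 K/W
Required total resistance R_tot = ΔT/Q_allow = 735/37700 = 0.0195 K/W
R_castable refractory = R_tot − R_other = 0.01569 K/W
L = R·k·A = 0.01569×1.11×15.1

L ≈ 263 mm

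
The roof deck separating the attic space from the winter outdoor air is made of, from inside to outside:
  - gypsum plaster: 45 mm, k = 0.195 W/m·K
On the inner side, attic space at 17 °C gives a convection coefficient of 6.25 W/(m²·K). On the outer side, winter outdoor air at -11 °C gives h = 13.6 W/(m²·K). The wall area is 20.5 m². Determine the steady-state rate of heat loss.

Model the wall as resistances in series:
R_inner film = 1/(h_i·A) = 1/(6.25×20.5) = 0.007805 K/W
R_gypsum plaster = L/(kA) = 0.045/(0.195×20.5) = 0.01126 K/W
R_outer film = 1/(h_o·A) = 1/(13.6×20.5) = 0.003587 K/W
R_total = 0.02265 K/W
Q = ΔT / R_total = 28 / 0.02265

Q ≈ 1240 W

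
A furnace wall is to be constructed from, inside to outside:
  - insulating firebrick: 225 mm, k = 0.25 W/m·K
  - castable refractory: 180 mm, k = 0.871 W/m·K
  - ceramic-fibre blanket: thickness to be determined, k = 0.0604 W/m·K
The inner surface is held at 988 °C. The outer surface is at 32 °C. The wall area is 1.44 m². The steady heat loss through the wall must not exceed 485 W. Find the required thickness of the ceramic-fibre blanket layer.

Using the resistance-network approach (series):
R_insulating firebrick = L/(kA) = 0.225/(0.25×1.44) = 0.625 K/W
R_castable refractory = L/(kA) = 0.18/(0.871×1.44) = 0.1435 K/W
Sum of the known resistances R_other = 0.7685 K/W
Required total resistance R_tot = ΔT/Q_allow = 956/485 = 1.971 K/W
R_ceramic-fibre blanket = R_tot − R_other = 1.203 K/W
L = R·k·A = 1.203×0.0604×1.44

L ≈ 105 mm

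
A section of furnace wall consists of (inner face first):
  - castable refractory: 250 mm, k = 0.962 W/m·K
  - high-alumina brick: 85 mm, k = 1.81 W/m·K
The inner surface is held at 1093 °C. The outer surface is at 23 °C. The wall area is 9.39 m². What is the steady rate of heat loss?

Series thermal resistances:
R_castable refractory = L/(kA) = 0.25/(0.962×9.39) = 0.02768 K/W
R_high-alumina brick = L/(kA) = 0.085/(1.81×9.39) = 0.005001 K/W
R_total = 0.03268 K/W
Q = ΔT / R_total = 1070 / 0.03268

Q ≈ 32700 W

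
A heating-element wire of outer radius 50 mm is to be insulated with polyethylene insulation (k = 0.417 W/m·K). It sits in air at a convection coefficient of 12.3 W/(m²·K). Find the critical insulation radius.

r_cr ≈ 33.9 mm

For a cylinder r_cr = k/h = 0.417/12.3
r_cr = 33.9 mm; since the bare radius (50 mm) is above r_cr, any added insulation will reduce heat loss.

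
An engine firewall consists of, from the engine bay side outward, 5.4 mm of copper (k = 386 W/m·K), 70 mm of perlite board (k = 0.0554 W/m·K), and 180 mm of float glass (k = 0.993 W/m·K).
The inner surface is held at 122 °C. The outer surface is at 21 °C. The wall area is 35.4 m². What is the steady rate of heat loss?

Q ≈ 2470 W

Treating each layer as a thermal resistance in series:
R_copper = L/(kA) = 0.0054/(386×35.4) = 3.952×10^-7 K/W
R_perlite board = L/(kA) = 0.07/(0.0554×35.4) = 0.03569 K/W
R_float glass = L/(kA) = 0.18/(0.993×35.4) = 0.005121 K/W
R_total = 0.04081 K/W
Q = ΔT / R_total = 101 / 0.04081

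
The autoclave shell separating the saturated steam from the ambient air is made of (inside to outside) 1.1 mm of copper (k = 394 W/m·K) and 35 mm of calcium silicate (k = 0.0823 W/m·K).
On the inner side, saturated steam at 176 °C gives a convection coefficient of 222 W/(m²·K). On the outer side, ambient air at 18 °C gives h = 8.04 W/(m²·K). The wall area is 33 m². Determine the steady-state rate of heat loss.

Using the resistance-network approach (series):
R_inner film = 1/(h_i·A) = 1/(222×33) = 1.365×10^-4 K/W
R_copper = L/(kA) = 0.0011/(394×33) = 8.46×10^-8 K/W
R_calcium silicate = L/(kA) = 0.035/(0.0823×33) = 0.01289 K/W
R_outer film = 1/(h_o·A) = 1/(8.04×33) = 0.003769 K/W
R_total = 0.01679 K/W
Q = ΔT / R_total = 158 / 0.01679

Q ≈ 9410 W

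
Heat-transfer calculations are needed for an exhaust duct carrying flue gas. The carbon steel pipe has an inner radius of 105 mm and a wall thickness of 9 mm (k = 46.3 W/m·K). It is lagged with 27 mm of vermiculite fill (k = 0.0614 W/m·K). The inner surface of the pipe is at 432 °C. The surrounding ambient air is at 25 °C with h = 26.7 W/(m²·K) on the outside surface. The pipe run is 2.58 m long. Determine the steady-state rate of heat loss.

Q ≈ 1770 W

Cylindrical conduction, so R = ln(r₂/r₁)/(2πkL) per layer, in series:
R_carbon steel pipe wall = ln(114/105)/(2π×46.3×2.58) = 1.096×10^-4 K/W
R_vermiculite fill = ln(141/114)/(2π×0.0614×2.58) = 0.2136 K/W
R_outer film = 1/(h_o·2πr_oL) = 1/(26.7×2π×0.141×2.58) = 0.01639 K/W
R_total = 0.2301 K/W
Q = ΔT/R_total = 407/0.2301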